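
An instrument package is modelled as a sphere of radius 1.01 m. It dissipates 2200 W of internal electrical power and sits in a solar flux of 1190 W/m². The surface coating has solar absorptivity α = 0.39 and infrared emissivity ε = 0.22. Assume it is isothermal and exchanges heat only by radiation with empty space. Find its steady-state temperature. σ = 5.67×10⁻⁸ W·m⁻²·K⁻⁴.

T ≈ 390 K

At steady state, absorbed solar power + internal power = radiated power.
Absorbed: α·S·A_cross = 0.39·1190·3.205 = 1487 W (cross-section πr²).
Total input = 1487 + 2200 = 3687 W.
Radiated: εσ·A_surf·T⁴ with A_surf = 4πr² = 12.82 m².
T⁴ = 3687/(0.22·5.67×10⁻⁸·12.82) = 2.306×10¹⁰ K⁴.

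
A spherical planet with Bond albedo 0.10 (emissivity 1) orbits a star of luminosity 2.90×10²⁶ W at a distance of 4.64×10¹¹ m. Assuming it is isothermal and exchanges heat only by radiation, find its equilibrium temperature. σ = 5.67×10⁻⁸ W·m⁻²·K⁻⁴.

T ≈ 144 K

First find the stellar flux at distance d: S = L/(4πd²) = 2.90×10²⁶/(4π·(4.64×10¹¹)²) = 107.2 W/m².
For an isothermal sphere, absorbed (1−a)S·πr² = emitted σ·4πr²·T⁴, so T⁴ = (1−a)S/(4σ).
T⁴ = 0.900·107.2/(4·5.67×10⁻⁸) = 4.254×10⁸ K⁴.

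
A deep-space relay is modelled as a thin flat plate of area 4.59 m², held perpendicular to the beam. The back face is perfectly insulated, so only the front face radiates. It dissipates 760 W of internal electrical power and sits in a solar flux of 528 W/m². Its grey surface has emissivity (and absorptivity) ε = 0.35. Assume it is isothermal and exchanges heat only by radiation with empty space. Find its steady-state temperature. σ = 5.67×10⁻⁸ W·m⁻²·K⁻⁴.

At steady state, absorbed solar power + internal power = radiated power.
Absorbed: α·S·A_cross = 0.35·528·4.590 = 848.2 W (cross-section A).
Total input = 848.2 + 760 = 1608 W.
Radiated: εσ·A_surf·T⁴ with A_surf = A = 4.590 m².
T⁴ = 1608/(0.35·5.67×10⁻⁸·4.590) = 1.766×10¹⁰ K⁴.

T ≈ 365 K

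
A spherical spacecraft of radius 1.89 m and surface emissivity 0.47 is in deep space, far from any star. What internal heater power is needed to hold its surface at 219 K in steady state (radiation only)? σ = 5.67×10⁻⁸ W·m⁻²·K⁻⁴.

P = εσ·4πr²·T⁴.
4πr² = 44.89 m²; T⁴ = 2.300×10⁹ K⁴.
P = 0.47·5.67×10⁻⁸·44.89·2.300×10⁹.

P ≈ 2750 W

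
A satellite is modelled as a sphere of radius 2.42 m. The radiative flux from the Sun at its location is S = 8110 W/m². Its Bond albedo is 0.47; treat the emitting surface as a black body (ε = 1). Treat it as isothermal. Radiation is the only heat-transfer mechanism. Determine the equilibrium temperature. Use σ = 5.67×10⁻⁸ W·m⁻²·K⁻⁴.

T ≈ 371 K

At equilibrium, absorbed power = emitted power.
Absorbing cross-section = πr² = 18.40 m²; emitting surface = 4πr² = 73.59 m² (ratio 4).
(1−a)S·A_cross = εσ·A_surf·T⁴  ⇒  T⁴ = (1−a)S/(4σ).
T⁴ = 0.530·8110/(4·5.67×10⁻⁸) = 1.895×10¹⁰ K⁴.
T = (1.895×10¹⁰)^(1/4).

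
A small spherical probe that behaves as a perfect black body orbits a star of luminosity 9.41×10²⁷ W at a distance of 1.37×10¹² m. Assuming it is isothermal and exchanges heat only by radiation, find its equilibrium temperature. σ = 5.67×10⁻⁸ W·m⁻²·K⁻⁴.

T ≈ 205 K

First find the stellar flux at distance d: S = L/(4πd²) = 9.41×10²⁷/(4π·(1.37×10¹²)²) = 399.0 W/m².
For an isothermal sphere, absorbed (1−a)S·πr² = emitted σ·4πr²·T⁴, so T⁴ = (1−a)S/(4σ).
T⁴ = 1.00·399.0/(4·5.67×10⁻⁸) = 1.759×10⁹ K⁴.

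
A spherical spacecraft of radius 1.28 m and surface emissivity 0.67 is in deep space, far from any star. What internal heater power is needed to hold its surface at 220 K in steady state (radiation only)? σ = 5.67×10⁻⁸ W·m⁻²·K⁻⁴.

P ≈ 1830 W

P = εσ·4πr²·T⁴.
4πr² = 20.59 m²; T⁴ = 2.343×10⁹ K⁴.
P = 0.67·5.67×10⁻⁸·20.59·2.343×10⁹.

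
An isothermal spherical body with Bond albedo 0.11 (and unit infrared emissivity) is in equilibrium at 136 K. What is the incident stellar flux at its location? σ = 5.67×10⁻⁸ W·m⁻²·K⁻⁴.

S ≈ 87.2 W/m²

(1−a)S·πr² = σ·4πr²·T⁴ ⇒ S = 4σT⁴/(1−a).
S = 4·5.67×10⁻⁸·3.421×10⁸/0.890.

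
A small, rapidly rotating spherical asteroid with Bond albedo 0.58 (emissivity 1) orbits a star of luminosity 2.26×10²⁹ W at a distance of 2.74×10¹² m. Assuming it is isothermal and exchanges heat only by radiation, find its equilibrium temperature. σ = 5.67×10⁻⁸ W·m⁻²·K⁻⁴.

T ≈ 258 K

First find the stellar flux at distance d: S = L/(4πd²) = 2.26×10²⁹/(4π·(2.74×10¹²)²) = 2396 W/m².
For an isothermal sphere, absorbed (1−a)S·πr² = emitted σ·4πr²·T⁴, so T⁴ = (1−a)S/(4σ).
T⁴ = 0.420·2396/(4·5.67×10⁻⁸) = 4.436×10⁹ K⁴.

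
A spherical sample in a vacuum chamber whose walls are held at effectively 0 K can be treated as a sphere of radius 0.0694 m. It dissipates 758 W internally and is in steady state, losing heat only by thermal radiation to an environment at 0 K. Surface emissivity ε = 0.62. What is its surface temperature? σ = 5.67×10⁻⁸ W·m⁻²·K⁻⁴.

Steady state: internal power = radiated power, P = εσA T⁴.
Radiating area A = 4πr² = 0.06052 m².
T⁴ = P/(εσA) = 758/(0.62·5.67×10⁻⁸·0.06052) = 3.563×10¹¹ K⁴.
T = (3.563×10¹¹)^(1/4).

T ≈ 773 K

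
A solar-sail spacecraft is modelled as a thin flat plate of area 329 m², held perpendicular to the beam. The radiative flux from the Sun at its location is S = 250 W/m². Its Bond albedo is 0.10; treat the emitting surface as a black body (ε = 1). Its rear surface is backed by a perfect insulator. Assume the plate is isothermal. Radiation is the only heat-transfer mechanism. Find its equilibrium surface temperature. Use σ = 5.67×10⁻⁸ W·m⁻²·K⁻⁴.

T ≈ 251 K

At equilibrium, absorbed power = emitted power.
Absorbing cross-section = A = 329.0 m²; emitting surface = A = 329.0 m² (ratio 1).
(1−a)S·A_cross = εσ·A_surf·T⁴  ⇒  T⁴ = (1−a)S/(1σ).
T⁴ = 0.900·250/(1·5.67×10⁻⁸) = 3.968×10⁹ K⁴.
T = (3.968×10⁹)^(1/4).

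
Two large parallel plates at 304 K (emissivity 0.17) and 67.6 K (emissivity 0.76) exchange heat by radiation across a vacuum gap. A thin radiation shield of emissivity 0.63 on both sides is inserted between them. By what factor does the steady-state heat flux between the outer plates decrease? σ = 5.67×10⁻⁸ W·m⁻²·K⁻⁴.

Without shield: q₀ = σΔ(T⁴)/(1/ε₁+1/ε₂−1) with denominator 6.198.
With shield the two gaps are in series; the resistances add: (1/ε₁+1/ε_s−1)+(1/ε_s+1/ε₂−1) = 6.470+1.903 = 8.373.
Heat-flux ratio q₀/q = 8.373/6.198.

factor ≈ 1.35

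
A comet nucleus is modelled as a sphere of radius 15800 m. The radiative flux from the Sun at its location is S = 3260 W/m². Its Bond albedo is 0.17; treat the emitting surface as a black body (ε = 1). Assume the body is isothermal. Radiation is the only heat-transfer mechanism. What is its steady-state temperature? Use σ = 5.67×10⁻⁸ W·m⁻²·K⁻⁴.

At equilibrium, absorbed power = emitted power.
Absorbing cross-section = πr² = 7.843×10⁸ m²; emitting surface = 4πr² = 3.137×10⁹ m² (ratio 4).
(1−a)S·A_cross = εσ·A_surf·T⁴  ⇒  T⁴ = (1−a)S/(4σ).
T⁴ = 0.830·3260/(4·5.67×10⁻⁸) = 1.193×10¹⁰ K⁴.
T = (1.193×10¹⁰)^(1/4).

T ≈ 330 K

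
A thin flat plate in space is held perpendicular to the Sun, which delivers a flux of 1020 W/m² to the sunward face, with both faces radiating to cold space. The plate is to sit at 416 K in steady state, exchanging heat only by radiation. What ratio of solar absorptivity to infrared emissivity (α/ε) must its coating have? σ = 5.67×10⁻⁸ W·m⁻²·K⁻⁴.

Balance: αS·A = εσ·2A·T⁴ ⇒ α/ε = 2σT⁴/S.
α/ε = 2·5.67×10⁻⁸·(416)⁴/1020 = 2·5.67×10⁻⁸·2.995×10¹⁰/1020.

α/ε ≈ 3.33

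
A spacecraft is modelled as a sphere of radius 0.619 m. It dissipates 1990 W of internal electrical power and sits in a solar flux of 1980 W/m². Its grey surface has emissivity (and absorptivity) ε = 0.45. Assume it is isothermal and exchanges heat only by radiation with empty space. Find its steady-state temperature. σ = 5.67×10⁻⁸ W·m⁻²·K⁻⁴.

T ≈ 397 K

At steady state, absorbed solar power + internal power = radiated power.
Absorbed: α·S·A_cross = 0.45·1980·1.204 = 1073 W (cross-section πr²).
Total input = 1073 + 1990 = 3063 W.
Radiated: εσ·A_surf·T⁴ with A_surf = 4πr² = 4.815 m².
T⁴ = 3063/(0.45·5.67×10⁻⁸·4.815) = 2.493×10¹⁰ K⁴.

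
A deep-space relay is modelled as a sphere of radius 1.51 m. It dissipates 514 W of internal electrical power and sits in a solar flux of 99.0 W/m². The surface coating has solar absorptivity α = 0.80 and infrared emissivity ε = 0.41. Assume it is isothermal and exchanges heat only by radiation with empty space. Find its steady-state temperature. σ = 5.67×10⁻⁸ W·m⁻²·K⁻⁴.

T ≈ 201 K

At steady state, absorbed solar power + internal power = radiated power.
Absorbed: α·S·A_cross = 0.80·99.0·7.163 = 567.3 W (cross-section πr²).
Total input = 567.3 + 514 = 1081 W.
Radiated: εσ·A_surf·T⁴ with A_surf = 4πr² = 28.65 m².
T⁴ = 1081/(0.41·5.67×10⁻⁸·28.65) = 1.623×10⁹ K⁴.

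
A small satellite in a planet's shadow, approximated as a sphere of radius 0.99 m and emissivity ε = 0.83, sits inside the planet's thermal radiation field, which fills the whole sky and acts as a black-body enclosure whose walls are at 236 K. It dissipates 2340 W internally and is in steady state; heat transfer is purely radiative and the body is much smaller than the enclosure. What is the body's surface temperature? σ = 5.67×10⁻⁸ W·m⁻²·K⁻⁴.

T ≈ 291 K

For a small grey body in a large enclosure, net radiated power = εσA(T⁴ − T_w⁴).
Steady state: P = εσA(T⁴ − T_w⁴) with A = 4πr² = 12.32 m².
T⁴ = P/(εσA) + T_w⁴ = 2340/(0.83·5.67×10⁻⁸·12.32) + (236)⁴
    = 4.037×10⁹ + 3.102×10⁹ = 7.139×10⁹ K⁴.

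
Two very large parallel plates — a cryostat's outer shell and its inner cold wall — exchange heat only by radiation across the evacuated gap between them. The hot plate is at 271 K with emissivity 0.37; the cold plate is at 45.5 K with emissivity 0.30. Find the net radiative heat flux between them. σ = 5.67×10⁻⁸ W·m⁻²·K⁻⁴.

q ≈ 60.7 W/m²

For two infinite grey parallel plates, q = σ(T₁⁴ − T₂⁴)/(1/ε₁ + 1/ε₂ − 1).
T₁⁴ − T₂⁴ = 5.394×10⁹ − 4.286×10⁶ = 5.389×10⁹ K⁴.
1/ε₁ + 1/ε₂ − 1 = 2.703 + 3.333 − 1 = 5.036.
q = 5.67×10⁻⁸ × 5.389×10⁹ / 5.036.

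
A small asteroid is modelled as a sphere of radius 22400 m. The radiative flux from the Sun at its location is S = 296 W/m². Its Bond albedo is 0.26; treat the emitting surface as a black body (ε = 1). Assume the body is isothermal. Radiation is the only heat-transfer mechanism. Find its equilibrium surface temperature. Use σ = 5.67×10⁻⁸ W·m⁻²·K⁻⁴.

T ≈ 176 K

At equilibrium, absorbed power = emitted power.
Absorbing cross-section = πr² = 1.576×10⁹ m²; emitting surface = 4πr² = 6.305×10⁹ m² (ratio 4).
(1−a)S·A_cross = εσ·A_surf·T⁴  ⇒  T⁴ = (1−a)S/(4σ).
T⁴ = 0.740·296/(4·5.67×10⁻⁸) = 9.658×10⁸ K⁴.
T = (9.658×10⁸)^(1/4).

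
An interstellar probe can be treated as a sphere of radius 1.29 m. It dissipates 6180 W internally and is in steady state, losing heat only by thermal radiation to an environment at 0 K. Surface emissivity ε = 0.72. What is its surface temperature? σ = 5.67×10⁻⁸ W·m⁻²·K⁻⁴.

Steady state: internal power = radiated power, P = εσA T⁴.
Radiating area A = 4πr² = 20.91 m².
T⁴ = P/(εσA) = 6180/(0.72·5.67×10⁻⁸·20.91) = 7.239×10⁹ K⁴.
T = (7.239×10⁹)^(1/4).

T ≈ 292 K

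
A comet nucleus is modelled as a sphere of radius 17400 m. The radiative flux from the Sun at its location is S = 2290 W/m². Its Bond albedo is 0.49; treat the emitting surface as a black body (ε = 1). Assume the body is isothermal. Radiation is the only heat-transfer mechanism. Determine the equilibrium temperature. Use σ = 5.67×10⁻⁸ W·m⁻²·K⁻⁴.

T ≈ 268 K

At equilibrium, absorbed power = emitted power.
Absorbing cross-section = πr² = 9.511×10⁸ m²; emitting surface = 4πr² = 3.805×10⁹ m² (ratio 4).
(1−a)S·A_cross = εσ·A_surf·T⁴  ⇒  T⁴ = (1−a)S/(4σ).
T⁴ = 0.510·2290/(4·5.67×10⁻⁸) = 5.149×10⁹ K⁴.
T = (5.149×10⁹)^(1/4).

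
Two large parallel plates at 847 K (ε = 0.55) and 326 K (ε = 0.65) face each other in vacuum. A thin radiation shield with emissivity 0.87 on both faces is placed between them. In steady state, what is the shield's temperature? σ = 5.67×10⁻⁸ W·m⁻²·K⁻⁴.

T_s ≈ 703 K

In steady state the net flux on the hot side equals that on the cold side.
σ(T₁⁴−T_s⁴)/D₁ = σ(T_s⁴−T₂⁴)/D₂, with D₁ = 1/ε₁+1/ε_s−1 = 1.968, D₂ = 1/ε_s+1/ε₂−1 = 1.688.
Solve for T_s⁴: T_s⁴ = (D₂·T₁⁴ + D₁·T₂⁴)/(D₁+D₂) = 2.437×10¹¹ K⁴.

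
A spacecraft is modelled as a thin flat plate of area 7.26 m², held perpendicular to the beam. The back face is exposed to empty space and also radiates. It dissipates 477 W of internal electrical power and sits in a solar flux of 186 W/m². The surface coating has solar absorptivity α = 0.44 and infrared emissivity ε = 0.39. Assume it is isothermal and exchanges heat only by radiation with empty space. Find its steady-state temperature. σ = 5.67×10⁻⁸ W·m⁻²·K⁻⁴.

T ≈ 240 K

At steady state, absorbed solar power + internal power = radiated power.
Absorbed: α·S·A_cross = 0.44·186·7.260 = 594.2 W (cross-section A).
Total input = 594.2 + 477 = 1071 W.
Radiated: εσ·A_surf·T⁴ with A_surf = 2A = 14.52 m².
T⁴ = 1071/(0.39·5.67×10⁻⁸·14.52) = 3.336×10⁹ K⁴.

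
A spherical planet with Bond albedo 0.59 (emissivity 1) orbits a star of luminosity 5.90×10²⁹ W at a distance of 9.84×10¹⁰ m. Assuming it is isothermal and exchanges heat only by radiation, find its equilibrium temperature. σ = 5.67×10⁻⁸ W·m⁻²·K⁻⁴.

First find the stellar flux at distance d: S = L/(4πd²) = 5.90×10²⁹/(4π·(9.84×10¹⁰)²) = 4.849×10⁶ W/m².
For an isothermal sphere, absorbed (1−a)S·πr² = emitted σ·4πr²·T⁴, so T⁴ = (1−a)S/(4σ).
T⁴ = 0.410·4.849×10⁶/(4·5.67×10⁻⁸) = 8.766×10¹² K⁴.

T ≈ 1720 K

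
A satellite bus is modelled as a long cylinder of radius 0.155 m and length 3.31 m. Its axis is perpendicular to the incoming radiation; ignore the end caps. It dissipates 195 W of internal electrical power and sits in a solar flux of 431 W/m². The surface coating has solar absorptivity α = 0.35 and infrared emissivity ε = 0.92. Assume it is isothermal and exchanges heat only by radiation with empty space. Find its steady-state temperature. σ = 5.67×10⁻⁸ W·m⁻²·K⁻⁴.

At steady state, absorbed solar power + internal power = radiated power.
Absorbed: α·S·A_cross = 0.35·431·1.026 = 154.8 W (cross-section 2rL).
Total input = 154.8 + 195 = 349.8 W.
Radiated: εσ·A_surf·T⁴ with A_surf = 2πrL = 3.224 m².
T⁴ = 349.8/(0.92·5.67×10⁻⁸·3.224) = 2.080×10⁹ K⁴.

T ≈ 214 K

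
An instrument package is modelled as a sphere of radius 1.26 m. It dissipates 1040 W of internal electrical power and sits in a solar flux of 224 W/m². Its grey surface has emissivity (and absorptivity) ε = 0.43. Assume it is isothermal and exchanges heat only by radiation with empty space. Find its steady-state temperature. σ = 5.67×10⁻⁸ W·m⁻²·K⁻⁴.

T ≈ 236 K

At steady state, absorbed solar power + internal power = radiated power.
Absorbed: α·S·A_cross = 0.43·224·4.988 = 480.4 W (cross-section πr²).
Total input = 480.4 + 1040 = 1520 W.
Radiated: εσ·A_surf·T⁴ with A_surf = 4πr² = 19.95 m².
T⁴ = 1520/(0.43·5.67×10⁻⁸·19.95) = 3.126×10⁹ K⁴.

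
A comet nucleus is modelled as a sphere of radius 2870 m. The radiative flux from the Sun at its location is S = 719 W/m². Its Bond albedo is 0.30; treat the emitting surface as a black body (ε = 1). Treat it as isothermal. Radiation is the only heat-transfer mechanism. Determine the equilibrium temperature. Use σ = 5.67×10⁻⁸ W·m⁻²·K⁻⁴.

At equilibrium, absorbed power = emitted power.
Absorbing cross-section = πr² = 2.588×10⁷ m²; emitting surface = 4πr² = 1.035×10⁸ m² (ratio 4).
(1−a)S·A_cross = εσ·A_surf·T⁴  ⇒  T⁴ = (1−a)S/(4σ).
T⁴ = 0.700·719/(4·5.67×10⁻⁸) = 2.219×10⁹ K⁴.
T = (2.219×10⁹)^(1/4).

T ≈ 217 K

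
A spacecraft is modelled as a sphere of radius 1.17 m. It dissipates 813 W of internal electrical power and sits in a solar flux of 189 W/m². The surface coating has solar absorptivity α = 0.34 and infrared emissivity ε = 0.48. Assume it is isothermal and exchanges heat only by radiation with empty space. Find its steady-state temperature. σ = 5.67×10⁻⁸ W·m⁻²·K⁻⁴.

At steady state, absorbed solar power + internal power = radiated power.
Absorbed: α·S·A_cross = 0.34·189·4.301 = 276.4 W (cross-section πr²).
Total input = 276.4 + 813 = 1089 W.
Radiated: εσ·A_surf·T⁴ with A_surf = 4πr² = 17.20 m².
T⁴ = 1089/(0.48·5.67×10⁻⁸·17.20) = 2.327×10⁹ K⁴.

T ≈ 220 K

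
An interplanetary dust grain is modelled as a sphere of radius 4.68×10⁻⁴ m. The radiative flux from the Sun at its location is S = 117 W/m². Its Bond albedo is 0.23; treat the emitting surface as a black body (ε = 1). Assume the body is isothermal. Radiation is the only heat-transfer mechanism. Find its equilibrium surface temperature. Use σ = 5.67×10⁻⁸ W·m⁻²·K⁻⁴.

T ≈ 141 K

At equilibrium, absorbed power = emitted power.
Absorbing cross-section = πr² = 6.881×10⁻⁷ m²; emitting surface = 4πr² = 2.752×10⁻⁶ m² (ratio 4).
(1−a)S·A_cross = εσ·A_surf·T⁴  ⇒  T⁴ = (1−a)S/(4σ).
T⁴ = 0.770·117/(4·5.67×10⁻⁸) = 3.972×10⁸ K⁴.
T = (3.972×10⁸)^(1/4).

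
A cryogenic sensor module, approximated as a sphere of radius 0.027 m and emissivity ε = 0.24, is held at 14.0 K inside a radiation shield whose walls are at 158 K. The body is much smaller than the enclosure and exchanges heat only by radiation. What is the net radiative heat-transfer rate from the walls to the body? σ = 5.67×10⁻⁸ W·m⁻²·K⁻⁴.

P_net ≈ 0.0777 W

For a small grey body in a large enclosure: P_net = εσA(T_body⁴ − T_wall⁴).
A = 4πr² = 0.009161 m²; T_body⁴ − T_wall⁴ = 38420 − 6.232×10⁸ = -6.232×10⁸ K⁴.
|P_net| = 0.24·5.67×10⁻⁸·0.009161·6.232×10⁸.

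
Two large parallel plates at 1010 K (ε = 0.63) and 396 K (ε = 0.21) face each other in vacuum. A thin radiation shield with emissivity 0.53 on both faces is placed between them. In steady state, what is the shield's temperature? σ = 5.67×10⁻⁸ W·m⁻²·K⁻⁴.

In steady state the net flux on the hot side equals that on the cold side.
σ(T₁⁴−T_s⁴)/D₁ = σ(T_s⁴−T₂⁴)/D₂, with D₁ = 1/ε₁+1/ε_s−1 = 2.474, D₂ = 1/ε_s+1/ε₂−1 = 5.649.
Solve for T_s⁴: T_s⁴ = (D₂·T₁⁴ + D₁·T₂⁴)/(D₁+D₂) = 7.311×10¹¹ K⁴.

T_s ≈ 925 K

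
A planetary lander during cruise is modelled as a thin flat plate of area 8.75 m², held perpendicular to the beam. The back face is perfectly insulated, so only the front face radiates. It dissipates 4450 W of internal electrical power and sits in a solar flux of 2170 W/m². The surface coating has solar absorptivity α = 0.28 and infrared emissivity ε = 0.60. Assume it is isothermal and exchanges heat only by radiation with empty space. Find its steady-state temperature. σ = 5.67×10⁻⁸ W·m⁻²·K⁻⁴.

At steady state, absorbed solar power + internal power = radiated power.
Absorbed: α·S·A_cross = 0.28·2170·8.750 = 5316 W (cross-section A).
Total input = 5316 + 4450 = 9766 W.
Radiated: εσ·A_surf·T⁴ with A_surf = A = 8.750 m².
T⁴ = 9766/(0.60·5.67×10⁻⁸·8.750) = 3.281×10¹⁰ K⁴.

T ≈ 426 K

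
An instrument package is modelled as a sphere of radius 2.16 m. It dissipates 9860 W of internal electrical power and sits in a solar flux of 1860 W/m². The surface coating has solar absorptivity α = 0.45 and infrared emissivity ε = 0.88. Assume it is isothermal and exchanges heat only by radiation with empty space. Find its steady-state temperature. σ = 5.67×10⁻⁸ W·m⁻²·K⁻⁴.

At steady state, absorbed solar power + internal power = radiated power.
Absorbed: α·S·A_cross = 0.45·1860·14.66 = 12270 W (cross-section πr²).
Total input = 12270 + 9860 = 22130 W.
Radiated: εσ·A_surf·T⁴ with A_surf = 4πr² = 58.63 m².
T⁴ = 22130/(0.88·5.67×10⁻⁸·58.63) = 7.564×10⁹ K⁴.

T ≈ 295 K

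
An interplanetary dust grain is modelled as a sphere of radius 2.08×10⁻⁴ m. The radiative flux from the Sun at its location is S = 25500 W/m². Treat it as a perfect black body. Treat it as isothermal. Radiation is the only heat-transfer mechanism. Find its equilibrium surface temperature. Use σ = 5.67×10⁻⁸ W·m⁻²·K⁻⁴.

At equilibrium, absorbed power = emitted power.
Absorbing cross-section = πr² = 1.359×10⁻⁷ m²; emitting surface = 4πr² = 5.437×10⁻⁷ m² (ratio 4).
S·A_cross = εσ·A_surf·T⁴  ⇒  T⁴ = S/(4σ).
T⁴ = 1.00·25500/(4·5.67×10⁻⁸) = 1.124×10¹¹ K⁴.
T = (1.124×10¹¹)^(1/4).

T ≈ 579 K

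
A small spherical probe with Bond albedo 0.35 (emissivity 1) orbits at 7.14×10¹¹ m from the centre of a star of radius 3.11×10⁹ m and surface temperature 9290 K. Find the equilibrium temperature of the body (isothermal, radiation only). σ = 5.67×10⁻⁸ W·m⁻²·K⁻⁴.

The star's surface emits σT_*⁴; at distance d the flux is S = σT_*⁴(R_*/d)².
S = 5.67×10⁻⁸·(9290)⁴·(3.11×10⁹/7.14×10¹¹)² = 8013 W/m².
For an isothermal sphere T⁴ = (1−a)S/(4σ) = 2.296×10¹⁰ K⁴.

T ≈ 389 K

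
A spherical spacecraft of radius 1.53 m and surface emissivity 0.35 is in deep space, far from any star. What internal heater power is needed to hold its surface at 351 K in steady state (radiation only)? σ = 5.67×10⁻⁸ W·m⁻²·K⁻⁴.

P ≈ 8860 W

P = εσ·4πr²·T⁴.
4πr² = 29.42 m²; T⁴ = 1.518×10¹⁰ K⁴.
P = 0.35·5.67×10⁻⁸·29.42·1.518×10¹⁰.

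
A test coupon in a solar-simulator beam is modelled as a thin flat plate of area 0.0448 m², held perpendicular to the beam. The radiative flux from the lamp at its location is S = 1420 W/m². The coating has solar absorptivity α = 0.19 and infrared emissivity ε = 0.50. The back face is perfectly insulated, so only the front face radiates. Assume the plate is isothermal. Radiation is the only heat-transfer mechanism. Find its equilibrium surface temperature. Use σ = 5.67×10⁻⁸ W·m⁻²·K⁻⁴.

At equilibrium, absorbed power = emitted power.
Absorbing cross-section = A = 0.04480 m²; emitting surface = A = 0.04480 m² (ratio 1).
αS·A_cross = εσ·A_surf·T⁴  ⇒  T⁴ = αS/(ε·1σ).
T⁴ = 0.190·1420/(0.50·1·5.67×10⁻⁸) = 9.517×10⁹ K⁴.
T = (9.517×10⁹)^(1/4).

T ≈ 312 K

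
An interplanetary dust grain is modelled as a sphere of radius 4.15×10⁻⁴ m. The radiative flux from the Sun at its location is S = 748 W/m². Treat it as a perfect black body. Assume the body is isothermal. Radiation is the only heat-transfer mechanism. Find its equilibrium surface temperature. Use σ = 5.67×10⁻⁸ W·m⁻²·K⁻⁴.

At equilibrium, absorbed power = emitted power.
Absorbing cross-section = πr² = 5.411×10⁻⁷ m²; emitting surface = 4πr² = 2.164×10⁻⁶ m² (ratio 4).
S·A_cross = εσ·A_surf·T⁴  ⇒  T⁴ = S/(4σ).
T⁴ = 1.00·748/(4·5.67×10⁻⁸) = 3.298×10⁹ K⁴.
T = (3.298×10⁹)^(1/4).

T ≈ 240 K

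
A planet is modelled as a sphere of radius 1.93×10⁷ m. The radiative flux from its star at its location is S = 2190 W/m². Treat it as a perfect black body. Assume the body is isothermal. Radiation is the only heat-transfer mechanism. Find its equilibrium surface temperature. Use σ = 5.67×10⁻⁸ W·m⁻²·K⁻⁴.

At equilibrium, absorbed power = emitted power.
Absorbing cross-section = πr² = 1.170×10¹⁵ m²; emitting surface = 4πr² = 4.681×10¹⁵ m² (ratio 4).
S·A_cross = εσ·A_surf·T⁴  ⇒  T⁴ = S/(4σ).
T⁴ = 1.00·2190/(4·5.67×10⁻⁸) = 9.656×10⁹ K⁴.
T = (9.656×10⁹)^(1/4).

T ≈ 313 K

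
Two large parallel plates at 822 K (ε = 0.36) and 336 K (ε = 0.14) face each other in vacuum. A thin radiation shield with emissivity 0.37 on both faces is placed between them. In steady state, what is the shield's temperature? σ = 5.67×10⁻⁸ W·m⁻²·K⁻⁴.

T_s ≈ 745 K

In steady state the net flux on the hot side equals that on the cold side.
σ(T₁⁴−T_s⁴)/D₁ = σ(T_s⁴−T₂⁴)/D₂, with D₁ = 1/ε₁+1/ε_s−1 = 4.480, D₂ = 1/ε_s+1/ε₂−1 = 8.846.
Solve for T_s⁴: T_s⁴ = (D₂·T₁⁴ + D₁·T₂⁴)/(D₁+D₂) = 3.073×10¹¹ K⁴.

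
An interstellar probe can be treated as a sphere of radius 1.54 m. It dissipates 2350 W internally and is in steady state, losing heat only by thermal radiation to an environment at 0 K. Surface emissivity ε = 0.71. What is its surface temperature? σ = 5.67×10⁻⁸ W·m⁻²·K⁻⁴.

Steady state: internal power = radiated power, P = εσA T⁴.
Radiating area A = 4πr² = 29.80 m².
T⁴ = P/(εσA) = 2350/(0.71·5.67×10⁻⁸·29.80) = 1.959×10⁹ K⁴.
T = (1.959×10⁹)^(1/4).

T ≈ 210 K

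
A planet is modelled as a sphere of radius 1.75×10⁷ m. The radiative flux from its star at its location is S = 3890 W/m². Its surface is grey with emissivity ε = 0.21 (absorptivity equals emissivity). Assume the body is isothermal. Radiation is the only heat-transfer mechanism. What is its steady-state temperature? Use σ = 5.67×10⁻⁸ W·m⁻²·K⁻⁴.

At equilibrium, absorbed power = emitted power.
Absorbing cross-section = πr² = 9.621×10¹⁴ m²; emitting surface = 4πr² = 3.848×10¹⁵ m² (ratio 4).
εS·A_cross = εσ·A_surf·T⁴  ⇒  T⁴ = S/(4σ)   (ε cancels).
T⁴ = 3890/(4·5.67×10⁻⁸) = 1.715×10¹⁰ K⁴.
T = (1.715×10¹⁰)^(1/4).

T ≈ 362 K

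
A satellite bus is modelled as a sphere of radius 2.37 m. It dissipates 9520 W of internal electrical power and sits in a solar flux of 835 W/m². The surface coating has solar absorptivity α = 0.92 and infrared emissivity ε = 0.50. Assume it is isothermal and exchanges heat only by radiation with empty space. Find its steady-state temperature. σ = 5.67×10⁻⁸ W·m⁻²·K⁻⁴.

At steady state, absorbed solar power + internal power = radiated power.
Absorbed: α·S·A_cross = 0.92·835·17.65 = 13560 W (cross-section πr²).
Total input = 13560 + 9520 = 23080 W.
Radiated: εσ·A_surf·T⁴ with A_surf = 4πr² = 70.58 m².
T⁴ = 23080/(0.50·5.67×10⁻⁸·70.58) = 1.153×10¹⁰ K⁴.

T ≈ 328 K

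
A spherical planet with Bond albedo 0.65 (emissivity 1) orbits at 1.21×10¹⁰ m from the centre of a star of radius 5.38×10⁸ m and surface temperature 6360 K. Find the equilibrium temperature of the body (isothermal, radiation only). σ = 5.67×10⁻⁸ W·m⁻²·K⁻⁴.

T ≈ 729 K

The star's surface emits σT_*⁴; at distance d the flux is S = σT_*⁴(R_*/d)².
S = 5.67×10⁻⁸·(6360)⁴·(5.38×10⁸/1.21×10¹⁰)² = 1.834×10⁵ W/m².
For an isothermal sphere T⁴ = (1−a)S/(4σ) = 2.830×10¹¹ K⁴.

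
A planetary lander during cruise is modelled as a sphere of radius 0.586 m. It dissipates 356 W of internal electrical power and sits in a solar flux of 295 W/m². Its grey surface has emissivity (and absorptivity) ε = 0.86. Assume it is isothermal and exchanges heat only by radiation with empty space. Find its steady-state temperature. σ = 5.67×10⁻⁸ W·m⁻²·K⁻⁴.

T ≈ 234 K

At steady state, absorbed solar power + internal power = radiated power.
Absorbed: α·S·A_cross = 0.86·295·1.079 = 273.7 W (cross-section πr²).
Total input = 273.7 + 356 = 629.7 W.
Radiated: εσ·A_surf·T⁴ with A_surf = 4πr² = 4.315 m².
T⁴ = 629.7/(0.86·5.67×10⁻⁸·4.315) = 2.993×10⁹ K⁴.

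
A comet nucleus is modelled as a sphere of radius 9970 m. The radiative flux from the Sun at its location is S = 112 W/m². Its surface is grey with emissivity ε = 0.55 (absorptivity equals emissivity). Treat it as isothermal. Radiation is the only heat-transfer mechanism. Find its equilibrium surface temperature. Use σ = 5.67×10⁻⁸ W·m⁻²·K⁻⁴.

At equilibrium, absorbed power = emitted power.
Absorbing cross-section = πr² = 3.123×10⁸ m²; emitting surface = 4πr² = 1.249×10⁹ m² (ratio 4).
εS·A_cross = εσ·A_surf·T⁴  ⇒  T⁴ = S/(4σ)   (ε cancels).
T⁴ = 112/(4·5.67×10⁻⁸) = 4.938×10⁸ K⁴.
T = (4.938×10⁸)^(1/4).

T ≈ 149 K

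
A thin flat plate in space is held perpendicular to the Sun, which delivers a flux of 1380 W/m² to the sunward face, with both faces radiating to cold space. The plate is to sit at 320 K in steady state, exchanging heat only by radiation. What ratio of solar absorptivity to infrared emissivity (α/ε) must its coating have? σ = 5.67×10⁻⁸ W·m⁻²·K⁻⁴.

Balance: αS·A = εσ·2A·T⁴ ⇒ α/ε = 2σT⁴/S.
α/ε = 2·5.67×10⁻⁸·(320)⁴/1380 = 2·5.67×10⁻⁸·1.049×10¹⁰/1380.

α/ε ≈ 0.862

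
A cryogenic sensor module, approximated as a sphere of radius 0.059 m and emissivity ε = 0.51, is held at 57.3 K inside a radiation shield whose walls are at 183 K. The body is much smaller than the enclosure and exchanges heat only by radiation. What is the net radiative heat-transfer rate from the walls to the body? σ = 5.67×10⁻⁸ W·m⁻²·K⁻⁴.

P_net ≈ 1.41 W

For a small grey body in a large enclosure: P_net = εσA(T_body⁴ − T_wall⁴).
A = 4πr² = 0.04374 m²; T_body⁴ − T_wall⁴ = 1.078×10⁷ − 1.122×10⁹ = -1.111×10⁹ K⁴.
|P_net| = 0.51·5.67×10⁻⁸·0.04374·1.111×10⁹.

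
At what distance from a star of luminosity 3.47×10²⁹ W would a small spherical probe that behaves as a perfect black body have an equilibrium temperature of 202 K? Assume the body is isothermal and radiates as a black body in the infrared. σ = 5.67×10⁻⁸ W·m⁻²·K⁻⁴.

d ≈ 8.55×10¹² m

For an isothermal black-emitting sphere, (1−a)S·πr² = σ·4πr²·T⁴ ⇒ S = 4σT⁴/(1−a).
S = 4·5.67×10⁻⁸·(202)⁴/1.00 = 377.6 W/m².
Flux falls as S = L/(4πd²), so d = √(L/(4πS)) = √(3.47×10²⁹/(4π·377.6)).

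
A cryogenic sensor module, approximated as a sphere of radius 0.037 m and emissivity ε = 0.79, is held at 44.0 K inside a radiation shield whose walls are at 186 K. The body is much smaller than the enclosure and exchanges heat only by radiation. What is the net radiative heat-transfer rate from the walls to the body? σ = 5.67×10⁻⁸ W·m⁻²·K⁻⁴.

P_net ≈ 0.919 W

For a small grey body in a large enclosure: P_net = εσA(T_body⁴ − T_wall⁴).
A = 4πr² = 0.01720 m²; T_body⁴ − T_wall⁴ = 3.748×10⁶ − 1.197×10⁹ = -1.193×10⁹ K⁴.
|P_net| = 0.79·5.67×10⁻⁸·0.01720·1.193×10⁹.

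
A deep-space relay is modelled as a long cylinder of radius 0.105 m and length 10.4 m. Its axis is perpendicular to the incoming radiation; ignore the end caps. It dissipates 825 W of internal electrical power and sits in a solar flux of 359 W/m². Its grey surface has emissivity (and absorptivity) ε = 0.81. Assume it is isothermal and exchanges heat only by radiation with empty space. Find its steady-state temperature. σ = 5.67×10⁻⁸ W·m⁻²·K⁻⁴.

T ≈ 261 K

At steady state, absorbed solar power + internal power = radiated power.
Absorbed: α·S·A_cross = 0.81·359·2.184 = 635.1 W (cross-section 2rL).
Total input = 635.1 + 825 = 1460 W.
Radiated: εσ·A_surf·T⁴ with A_surf = 2πrL = 6.861 m².
T⁴ = 1460/(0.81·5.67×10⁻⁸·6.861) = 4.633×10⁹ K⁴.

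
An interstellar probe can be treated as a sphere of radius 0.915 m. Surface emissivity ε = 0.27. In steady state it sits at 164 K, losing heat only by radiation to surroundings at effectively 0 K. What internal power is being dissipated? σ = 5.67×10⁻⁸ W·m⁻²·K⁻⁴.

Steady state: P = εσA T⁴.
A = 4πr² = 10.52 m²; T⁴ = (164)⁴ = 7.234×10⁸ K⁴.
P = 0.27 × 5.67×10⁻⁸ × 10.52 × 7.234×10⁸.

P ≈ 117 W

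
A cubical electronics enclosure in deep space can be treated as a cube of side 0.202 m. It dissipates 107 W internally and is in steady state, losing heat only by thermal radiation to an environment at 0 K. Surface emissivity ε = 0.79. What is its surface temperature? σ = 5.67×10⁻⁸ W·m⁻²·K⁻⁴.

Steady state: internal power = radiated power, P = εσA T⁴.
Radiating area A = 6L² = 0.2448 m².
T⁴ = P/(εσA) = 107/(0.79·5.67×10⁻⁸·0.2448) = 9.757×10⁹ K⁴.
T = (9.757×10⁹)^(1/4).

T ≈ 314 K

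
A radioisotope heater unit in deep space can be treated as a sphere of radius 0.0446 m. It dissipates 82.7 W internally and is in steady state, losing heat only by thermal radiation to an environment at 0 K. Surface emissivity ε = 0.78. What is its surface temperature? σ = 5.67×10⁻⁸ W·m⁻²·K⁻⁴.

T ≈ 523 K

Steady state: internal power = radiated power, P = εσA T⁴.
Radiating area A = 4πr² = 0.02500 m².
T⁴ = P/(εσA) = 82.7/(0.78·5.67×10⁻⁸·0.02500) = 7.481×10¹⁰ K⁴.
T = (7.481×10¹⁰)^(1/4).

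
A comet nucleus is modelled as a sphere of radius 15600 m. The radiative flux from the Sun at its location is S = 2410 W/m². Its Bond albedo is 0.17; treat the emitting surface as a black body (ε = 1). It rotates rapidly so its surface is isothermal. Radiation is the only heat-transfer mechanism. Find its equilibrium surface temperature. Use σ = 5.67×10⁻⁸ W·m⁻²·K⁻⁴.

T ≈ 306 K

At equilibrium, absorbed power = emitted power.
Absorbing cross-section = πr² = 7.645×10⁸ m²; emitting surface = 4πr² = 3.058×10⁹ m² (ratio 4).
(1−a)S·A_cross = εσ·A_surf·T⁴  ⇒  T⁴ = (1−a)S/(4σ).
T⁴ = 0.830·2410/(4·5.67×10⁻⁸) = 8.820×10⁹ K⁴.
T = (8.820×10⁹)^(1/4).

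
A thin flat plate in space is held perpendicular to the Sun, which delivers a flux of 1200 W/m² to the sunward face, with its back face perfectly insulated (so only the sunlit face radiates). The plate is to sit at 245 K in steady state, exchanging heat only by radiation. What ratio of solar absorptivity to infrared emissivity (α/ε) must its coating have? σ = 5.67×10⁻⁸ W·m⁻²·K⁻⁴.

Balance: αS·A = εσ·1A·T⁴ ⇒ α/ε = σT⁴/S.
α/ε = 5.67×10⁻⁸·(245)⁴/1200 = 5.67×10⁻⁸·3.603×10⁹/1200.

α/ε ≈ 0.170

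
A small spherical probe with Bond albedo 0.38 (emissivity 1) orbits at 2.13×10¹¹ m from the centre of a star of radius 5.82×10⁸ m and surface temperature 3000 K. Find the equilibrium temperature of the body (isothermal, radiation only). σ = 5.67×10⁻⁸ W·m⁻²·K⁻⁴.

The star's surface emits σT_*⁴; at distance d the flux is S = σT_*⁴(R_*/d)².
S = 5.67×10⁻⁸·(3000)⁴·(5.82×10⁸/2.13×10¹¹)² = 34.29 W/m².
For an isothermal sphere T⁴ = (1−a)S/(4σ) = 9.374×10⁷ K⁴.

T ≈ 98.4 K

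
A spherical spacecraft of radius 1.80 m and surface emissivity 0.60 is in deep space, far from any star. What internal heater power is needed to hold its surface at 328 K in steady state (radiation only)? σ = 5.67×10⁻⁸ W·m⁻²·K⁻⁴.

P = εσ·4πr²·T⁴.
4πr² = 40.72 m²; T⁴ = 1.157×10¹⁰ K⁴.
P = 0.60·5.67×10⁻⁸·40.72·1.157×10¹⁰.

P ≈ 16000 W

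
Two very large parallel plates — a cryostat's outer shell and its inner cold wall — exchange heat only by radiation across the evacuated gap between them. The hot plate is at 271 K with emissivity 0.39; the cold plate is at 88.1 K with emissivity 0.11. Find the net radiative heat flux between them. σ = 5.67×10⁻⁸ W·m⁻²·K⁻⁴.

For two infinite grey parallel plates, q = σ(T₁⁴ − T₂⁴)/(1/ε₁ + 1/ε₂ − 1).
T₁⁴ − T₂⁴ = 5.394×10⁹ − 6.024×10⁷ = 5.333×10⁹ K⁴.
1/ε₁ + 1/ε₂ − 1 = 2.564 + 9.091 − 1 = 10.66.
q = 5.67×10⁻⁸ × 5.333×10⁹ / 10.66.

q ≈ 28.4 W/m²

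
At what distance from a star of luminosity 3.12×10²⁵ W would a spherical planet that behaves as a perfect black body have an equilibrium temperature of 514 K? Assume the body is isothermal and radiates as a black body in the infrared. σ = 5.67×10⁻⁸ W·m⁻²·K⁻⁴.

d ≈ 1.25×10¹⁰ m

For an isothermal black-emitting sphere, (1−a)S·πr² = σ·4πr²·T⁴ ⇒ S = 4σT⁴/(1−a).
S = 4·5.67×10⁻⁸·(514)⁴/1.00 = 15830 W/m².
Flux falls as S = L/(4πd²), so d = √(L/(4πS)) = √(3.12×10²⁵/(4π·15830)).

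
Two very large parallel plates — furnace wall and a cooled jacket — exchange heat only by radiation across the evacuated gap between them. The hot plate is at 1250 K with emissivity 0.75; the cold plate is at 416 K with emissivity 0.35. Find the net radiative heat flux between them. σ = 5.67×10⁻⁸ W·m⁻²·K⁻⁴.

q ≈ 42900 W/m²

For two infinite grey parallel plates, q = σ(T₁⁴ − T₂⁴)/(1/ε₁ + 1/ε₂ − 1).
T₁⁴ − T₂⁴ = 2.441×10¹² − 2.995×10¹⁰ = 2.411×10¹² K⁴.
1/ε₁ + 1/ε₂ − 1 = 1.333 + 2.857 − 1 = 3.190.
q = 5.67×10⁻⁸ × 2.411×10¹² / 3.190.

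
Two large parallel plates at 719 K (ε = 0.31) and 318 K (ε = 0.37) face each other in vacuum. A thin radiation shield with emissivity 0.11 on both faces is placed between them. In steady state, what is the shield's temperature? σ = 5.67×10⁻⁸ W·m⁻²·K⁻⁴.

T_s ≈ 607 K

In steady state the net flux on the hot side equals that on the cold side.
σ(T₁⁴−T_s⁴)/D₁ = σ(T_s⁴−T₂⁴)/D₂, with D₁ = 1/ε₁+1/ε_s−1 = 11.32, D₂ = 1/ε_s+1/ε₂−1 = 10.79.
Solve for T_s⁴: T_s⁴ = (D₂·T₁⁴ + D₁·T₂⁴)/(D₁+D₂) = 1.357×10¹¹ K⁴.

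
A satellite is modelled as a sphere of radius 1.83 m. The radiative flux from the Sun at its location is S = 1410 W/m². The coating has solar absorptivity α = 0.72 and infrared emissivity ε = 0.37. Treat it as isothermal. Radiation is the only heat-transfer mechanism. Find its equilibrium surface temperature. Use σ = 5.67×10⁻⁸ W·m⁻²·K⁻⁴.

T ≈ 332 K

At equilibrium, absorbed power = emitted power.
Absorbing cross-section = πr² = 10.52 m²; emitting surface = 4πr² = 42.08 m² (ratio 4).
αS·A_cross = εσ·A_surf·T⁴  ⇒  T⁴ = αS/(ε·4σ).
T⁴ = 0.720·1410/(0.37·4·5.67×10⁻⁸) = 1.210×10¹⁰ K⁴.
T = (1.210×10¹⁰)^(1/4).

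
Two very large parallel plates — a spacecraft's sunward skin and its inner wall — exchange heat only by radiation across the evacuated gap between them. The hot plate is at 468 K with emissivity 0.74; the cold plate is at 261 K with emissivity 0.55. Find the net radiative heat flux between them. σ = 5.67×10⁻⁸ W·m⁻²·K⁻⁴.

q ≈ 1130 W/m²

For two infinite grey parallel plates, q = σ(T₁⁴ − T₂⁴)/(1/ε₁ + 1/ε₂ − 1).
T₁⁴ − T₂⁴ = 4.797×10¹⁰ − 4.640×10⁹ = 4.333×10¹⁰ K⁴.
1/ε₁ + 1/ε₂ − 1 = 1.351 + 1.818 − 1 = 2.170.
q = 5.67×10⁻⁸ × 4.333×10¹⁰ / 2.170.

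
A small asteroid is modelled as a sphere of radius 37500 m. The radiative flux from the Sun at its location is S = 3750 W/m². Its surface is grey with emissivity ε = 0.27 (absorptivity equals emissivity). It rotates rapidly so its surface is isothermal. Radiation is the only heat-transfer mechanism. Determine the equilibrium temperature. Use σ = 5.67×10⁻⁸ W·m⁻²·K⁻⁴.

T ≈ 359 K

At equilibrium, absorbed power = emitted power.
Absorbing cross-section = πr² = 4.418×10⁹ m²; emitting surface = 4πr² = 1.767×10¹⁰ m² (ratio 4).
εS·A_cross = εσ·A_surf·T⁴  ⇒  T⁴ = S/(4σ)   (ε cancels).
T⁴ = 3750/(4·5.67×10⁻⁸) = 1.653×10¹⁰ K⁴.
T = (1.653×10¹⁰)^(1/4).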